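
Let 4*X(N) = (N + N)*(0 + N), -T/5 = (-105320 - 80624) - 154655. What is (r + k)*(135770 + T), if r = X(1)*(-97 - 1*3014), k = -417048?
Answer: -1539426929355/2 ≈ -7.6971e+11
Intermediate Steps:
T = 1702995 (T = -5*((-105320 - 80624) - 154655) = -5*(-185944 - 154655) = -5*(-340599) = 1702995)
X(N) = N²/2 (X(N) = ((N + N)*(0 + N))/4 = ((2*N)*N)/4 = (2*N²)/4 = N²/2)
r = -3111/2 (r = ((½)*1²)*(-97 - 1*3014) = ((½)*1)*(-97 - 3014) = (½)*(-3111) = -3111/2 ≈ -1555.5)
(r + k)*(135770 + T) = (-3111/2 - 417048)*(135770 + 1702995) = -837207/2*1838765 = -1539426929355/2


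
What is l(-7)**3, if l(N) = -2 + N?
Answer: -729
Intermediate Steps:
l(-7)**3 = (-2 - 7)**3 = (-9)**3 = -729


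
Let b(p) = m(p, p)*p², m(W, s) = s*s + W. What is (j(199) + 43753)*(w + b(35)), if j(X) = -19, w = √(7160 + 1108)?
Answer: 67503429000 + 87468*√2067 ≈ 6.7507e+10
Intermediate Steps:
m(W, s) = W + s² (m(W, s) = s² + W = W + s²)
w = 2*√2067 (w = √8268 = 2*√2067 ≈ 90.929)
b(p) = p²*(p + p²) (b(p) = (p + p²)*p² = p²*(p + p²))
(j(199) + 43753)*(w + b(35)) = (-19 + 43753)*(2*√2067 + 35³*(1 + 35)) = 43734*(2*√2067 + 42875*36) = 43734*(2*√2067 + 1543500) = 43734*(1543500 + 2*√2067) = 67503429000 + 87468*√2067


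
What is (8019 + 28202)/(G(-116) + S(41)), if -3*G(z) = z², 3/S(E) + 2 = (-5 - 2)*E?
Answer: -31403607/3888793 ≈ -8.0754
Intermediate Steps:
S(E) = 3/(-2 - 7*E) (S(E) = 3/(-2 + (-5 - 2)*E) = 3/(-2 - 7*E))
G(z) = -z²/3
(8019 + 28202)/(G(-116) + S(41)) = (8019 + 28202)/(-⅓*(-116)² - 3/(2 + 7*41)) = 36221/(-⅓*13456 - 3/(2 + 287)) = 36221/(-13456/3 - 3/289) = 36221/(-3888793/867) = 36221*(-867/3888793) = -31403607/3888793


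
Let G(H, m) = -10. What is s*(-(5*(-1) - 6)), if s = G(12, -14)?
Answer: -110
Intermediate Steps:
s = -10
s*(-(5*(-1) - 6)) = -(-10)*(5*(-1) - 6) = -(-10)*(-5 - 6) = -(-10)*(-11) = -10*11 = -110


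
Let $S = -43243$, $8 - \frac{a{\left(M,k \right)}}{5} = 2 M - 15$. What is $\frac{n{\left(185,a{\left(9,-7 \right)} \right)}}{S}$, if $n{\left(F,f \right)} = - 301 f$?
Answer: $\frac{7525}{43243} \approx 0.17402$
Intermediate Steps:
$a{\left(M,k \right)} = 115 - 10 M$ ($a{\left(M,k \right)} = 40 - 5 \left(2 M - 15\right) = 40 - 5 \left(-15 + 2 M\right) = 40 - \left(-75 + 10 M\right) = 115 - 10 M$)
$\frac{n{\left(185,a{\left(9,-7 \right)} \right)}}{S} = \frac{\left(-301\right) \left(115 - 90\right)}{-43243} = - 301 \left(115 - 90\right) \left(- \frac{1}{43243}\right) = \left(-301\right) 25 \left(- \frac{1}{43243}\right) = \left(-7525\right) \left(- \frac{1}{43243}\right) = \frac{7525}{43243}$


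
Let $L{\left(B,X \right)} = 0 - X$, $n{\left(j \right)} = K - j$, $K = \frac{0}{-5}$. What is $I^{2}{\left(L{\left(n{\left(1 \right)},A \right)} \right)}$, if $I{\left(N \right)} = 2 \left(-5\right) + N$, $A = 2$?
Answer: $144$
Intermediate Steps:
$K = 0$ ($K = 0 \left(- \frac{1}{5}\right) = 0$)
$n{\left(j \right)} = - j$ ($n{\left(j \right)} = 0 - j = - j$)
$L{\left(B,X \right)} = - X$
$I{\left(N \right)} = -10 + N$
$I^{2}{\left(L{\left(n{\left(1 \right)},A \right)} \right)} = \left(-10 - 2\right)^{2} = \left(-12\right)^{2} = 144$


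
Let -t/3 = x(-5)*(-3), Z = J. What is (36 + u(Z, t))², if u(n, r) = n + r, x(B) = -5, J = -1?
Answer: 100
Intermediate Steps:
Z = -1
t = -45 (t = -(-15)*(-3) = -3*15 = -45)
(36 + u(Z, t))² = (36 + (-1 - 45))² = (36 - 46)² = (-10)² = 100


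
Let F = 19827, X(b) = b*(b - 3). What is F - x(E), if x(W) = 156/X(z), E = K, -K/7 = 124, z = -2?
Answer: 99057/5 ≈ 19811.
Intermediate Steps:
X(b) = b*(-3 + b)
K = -868 (K = -7*124 = -868)
E = -868
x(W) = 78/5 (x(W) = 156/((-2*(-3 - 2))) = 156/((-2*(-5))) = 156/10 = 156*(⅒) = 78/5)
F - x(E) = 19827 - 1*78/5 = 19827 - 78/5 = 99057/5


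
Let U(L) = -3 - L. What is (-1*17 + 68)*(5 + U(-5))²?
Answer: 2499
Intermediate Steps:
(-1*17 + 68)*(5 + U(-5))² = (-1*17 + 68)*(5 + (-3 - 1*(-5)))² = (-17 + 68)*(5 + (-3 + 5))² = 51*(5 + 2)² = 51*7² = 51*49 = 2499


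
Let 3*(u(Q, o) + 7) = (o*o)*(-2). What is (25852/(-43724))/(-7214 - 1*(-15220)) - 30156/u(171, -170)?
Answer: 7916805401125/5060123056106 ≈ 1.5645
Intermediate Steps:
u(Q, o) = -7 - 2*o²/3 (u(Q, o) = -7 + ((o*o)*(-2))/3 = -7 + (o²*(-2))/3 = -7 + (-2*o²)/3 = -7 - 2*o²/3)
(25852/(-43724))/(-7214 - 1*(-15220)) - 30156/u(171, -170) = (25852/(-43724))/(-7214 - 1*(-15220)) - 30156/(-7 - ⅔*(-170)²) = (25852*(-1/43724))/(-7214 + 15220) - 30156/(-7 - ⅔*28900) = -6463/10931/8006 - 30156/(-7 - 57800/3) = -6463/10931*1/8006 - 30156/(-57821/3) = -6463/87513586 - 30156*(-3/57821) = -6463/87513586 + 90468/57821 = 7916805401125/5060123056106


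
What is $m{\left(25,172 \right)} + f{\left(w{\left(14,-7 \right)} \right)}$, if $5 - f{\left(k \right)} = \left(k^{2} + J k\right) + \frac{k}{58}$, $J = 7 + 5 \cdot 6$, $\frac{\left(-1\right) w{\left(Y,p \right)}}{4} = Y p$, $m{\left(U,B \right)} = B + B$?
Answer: $- \frac{4866947}{29} \approx -1.6783 \cdot 10^{5}$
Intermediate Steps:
$m{\left(U,B \right)} = 2 B$
$w{\left(Y,p \right)} = - 4 Y p$
$J = 37$ ($J = 7 + 30 = 37$)
$f{\left(k \right)} = 5 - k^{2} - \frac{2147 k}{58}$ ($f{\left(k \right)} = 5 - \left(\left(k^{2} + 37 k\right) + \frac{k}{58}\right) = 5 - \left(k^{2} + \frac{2147 k}{58}\right) = 5 - k^{2} - \frac{2147 k}{58}$)
$m{\left(25,172 \right)} + f{\left(w{\left(14,-7 \right)} \right)} = 2 \cdot 172 - \left(-5 + \left(\left(-4\right) 14 \left(-7\right)\right)^{2} + \frac{2147}{58} \left(-4\right) 14 \left(-7\right)\right) = 344 - \frac{4876923}{29} = - \frac{4866947}{29}$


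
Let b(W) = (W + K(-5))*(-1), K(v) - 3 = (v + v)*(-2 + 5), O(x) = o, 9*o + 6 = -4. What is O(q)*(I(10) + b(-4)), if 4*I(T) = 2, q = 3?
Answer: -35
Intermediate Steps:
o = -10/9 (o = -⅔ + (⅑)*(-4) = -⅔ - 4/9 = -10/9 ≈ -1.1111)
O(x) = -10/9
K(v) = 3 + 6*v (K(v) = 3 + (v + v)*(-2 + 5) = 3 + (2*v)*3 = 3 + 6*v)
I(T) = ½ (I(T) = (¼)*2 = ½)
b(W) = 27 - W (b(W) = (W + (3 + 6*(-5)))*(-1) = (W + (3 - 30))*(-1) = (W - 27)*(-1) = (-27 + W)*(-1) = 27 - W)
O(q)*(I(10) + b(-4)) = -10*(½ + (27 - 1*(-4)))/9 = -10*(½ + (27 + 4))/9 = -10*(½ + 31)/9 = -10/9*63/2 = -35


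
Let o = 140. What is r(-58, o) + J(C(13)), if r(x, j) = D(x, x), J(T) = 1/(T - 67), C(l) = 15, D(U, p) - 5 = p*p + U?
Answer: 172171/52 ≈ 3311.0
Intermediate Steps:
D(U, p) = 5 + U + p**2 (D(U, p) = 5 + (p*p + U) = 5 + (p**2 + U) = 5 + (U + p**2) = 5 + U + p**2)
J(T) = 1/(-67 + T)
r(x, j) = 5 + x + x**2
r(-58, o) + J(C(13)) = (5 - 58 + (-58)**2) + 1/(-67 + 15) = (5 - 58 + 3364) + 1/(-52) = 3311 - 1/52 = 172171/52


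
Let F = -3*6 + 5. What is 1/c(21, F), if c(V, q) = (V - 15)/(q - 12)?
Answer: -25/6 ≈ -4.1667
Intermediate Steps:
F = -13 (F = -18 + 5 = -13)
c(V, q) = (-15 + V)/(-12 + q)
1/c(21, F) = 1/((-15 + 21)/(-12 - 13)) = 1/(6/(-25)) = 1/(-1/25*6) = 1/(-6/25) = -25/6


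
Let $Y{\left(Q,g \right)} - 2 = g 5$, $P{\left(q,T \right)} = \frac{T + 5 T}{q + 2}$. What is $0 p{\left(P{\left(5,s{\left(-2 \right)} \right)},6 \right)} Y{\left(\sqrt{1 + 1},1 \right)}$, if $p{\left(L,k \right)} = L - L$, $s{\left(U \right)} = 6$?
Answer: $0$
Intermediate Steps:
$P{\left(q,T \right)} = \frac{6 T}{2 + q}$
$p{\left(L,k \right)} = 0$
$Y{\left(Q,g \right)} = 2 + 5 g$ ($Y{\left(Q,g \right)} = 2 + g 5 = 2 + 5 g$)
$0 p{\left(P{\left(5,s{\left(-2 \right)} \right)},6 \right)} Y{\left(\sqrt{1 + 1},1 \right)} = 0 \cdot 0 \left(2 + 5 \cdot 1\right) = 0 \left(2 + 5\right) = 0 \cdot 7 = 0$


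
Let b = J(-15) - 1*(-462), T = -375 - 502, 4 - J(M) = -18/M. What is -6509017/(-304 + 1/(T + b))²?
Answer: -27648488200257/392563649401 ≈ -70.431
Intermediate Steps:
J(M) = 4 + 18/M (J(M) = 4 - (-18)/M = 4 + 18/M)
T = -877
b = 2324/5 (b = (4 + 18/(-15)) - 1*(-462) = (4 + 18*(-1/15)) + 462 = (4 - 6/5) + 462 = 14/5 + 462 = 2324/5 ≈ 464.80)
-6509017/(-304 + 1/(T + b))² = -6509017/(-304 + 1/(-877 + 2324/5))² = -6509017/(-304 + 1/(-2061/5))² = -6509017/(-304 - 5/2061)² = -6509017/((-626549/2061)²) = -6509017/392563649401/4247721 = -6509017*4247721/392563649401 = -27648488200257/392563649401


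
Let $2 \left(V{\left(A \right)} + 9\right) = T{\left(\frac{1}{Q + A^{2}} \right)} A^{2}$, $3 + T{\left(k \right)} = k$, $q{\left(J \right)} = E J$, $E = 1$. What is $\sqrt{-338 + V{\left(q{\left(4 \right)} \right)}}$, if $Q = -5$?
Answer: $\frac{i \sqrt{44803}}{11} \approx 19.242 i$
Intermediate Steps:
$q{\left(J \right)} = J$ ($q{\left(J \right)} = 1 J = J$)
$T{\left(k \right)} = -3 + k$
$V{\left(A \right)} = -9 + \frac{A^{2} \left(-3 + \frac{1}{-5 + A^{2}}\right)}{2}$ ($V{\left(A \right)} = -9 + \frac{\left(-3 + \frac{1}{-5 + A^{2}}\right) A^{2}}{2} = -9 + \frac{A^{2} \left(-3 + \frac{1}{-5 + A^{2}}\right)}{2}$)
$\sqrt{-338 + V{\left(q{\left(4 \right)} \right)}} = \sqrt{-338 + \frac{45 - 4^{2} - \frac{3 \cdot 4^{4}}{2}}{-5 + 4^{2}}} = \sqrt{-338 + \frac{45 - 16 - 384}{-5 + 16}} = \sqrt{-338 + \frac{45 - 16 - 384}{11}} = \sqrt{-338 + \frac{1}{11} \left(-355\right)} = \sqrt{-338 - \frac{355}{11}} = \sqrt{- \frac{4073}{11}} = \frac{i \sqrt{44803}}{11}$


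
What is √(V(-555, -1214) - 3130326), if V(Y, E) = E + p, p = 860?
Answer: 2*I*√782670 ≈ 1769.4*I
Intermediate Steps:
V(Y, E) = 860 + E (V(Y, E) = E + 860 = 860 + E)
√(V(-555, -1214) - 3130326) = √((860 - 1214) - 3130326) = √(-354 - 3130326) = √(-3130680) = 2*I*√782670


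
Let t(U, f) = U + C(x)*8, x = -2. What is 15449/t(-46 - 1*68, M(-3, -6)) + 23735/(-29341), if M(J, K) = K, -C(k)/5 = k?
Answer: -454096099/997594 ≈ -455.19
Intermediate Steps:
C(k) = -5*k
t(U, f) = 80 + U (t(U, f) = U - 5*(-2)*8 = U + 10*8 = U + 80 = 80 + U)
15449/t(-46 - 1*68, M(-3, -6)) + 23735/(-29341) = 15449/(80 + (-46 - 1*68)) + 23735/(-29341) = 15449/(80 + (-46 - 68)) + 23735*(-1/29341) = 15449/(80 - 114) - 23735/29341 = 15449/(-34) - 23735/29341 = 15449*(-1/34) - 23735/29341 = -15449/34 - 23735/29341 = -454096099/997594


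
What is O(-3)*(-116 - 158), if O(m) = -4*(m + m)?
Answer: -6576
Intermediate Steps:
O(m) = -8*m
O(-3)*(-116 - 158) = (-8*(-3))*(-116 - 158) = 24*(-274) = -6576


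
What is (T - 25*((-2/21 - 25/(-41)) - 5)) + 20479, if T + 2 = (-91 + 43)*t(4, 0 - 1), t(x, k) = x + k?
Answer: 17603263/861 ≈ 20445.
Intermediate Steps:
t(x, k) = k + x
T = -146 (T = -2 + (-91 + 43)*((0 - 1) + 4) = -2 - 48*(-1 + 4) = -2 - 48*3 = -2 - 144 = -146)
(T - 25*((-2/21 - 25/(-41)) - 5)) + 20479 = (-146 - 25*((-2/21 - 25/(-41)) - 5)) + 20479 = (-146 - 25*((-2*1/21 - 25*(-1/41)) - 5)) + 20479 = (-146 - 25*((-2/21 + 25/41) - 5)) + 20479 = (-146 - 25*(443/861 - 5)) + 20479 = (-146 - 25*(-3862/861)) + 20479 = (-146 + 96550/861) + 20479 = -29156/861 + 20479 = 17603263/861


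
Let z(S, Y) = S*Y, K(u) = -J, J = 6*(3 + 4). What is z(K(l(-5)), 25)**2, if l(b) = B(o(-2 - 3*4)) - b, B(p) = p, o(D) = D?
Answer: 1102500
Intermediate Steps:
J = 42 (J = 6*7 = 42)
l(b) = -14 - b (l(b) = (-2 - 3*4) - b = (-2 - 12) - b = -14 - b)
K(u) = -42 (K(u) = -1*42 = -42)
z(K(l(-5)), 25)**2 = (-42*25)**2 = (-1050)**2 = 1102500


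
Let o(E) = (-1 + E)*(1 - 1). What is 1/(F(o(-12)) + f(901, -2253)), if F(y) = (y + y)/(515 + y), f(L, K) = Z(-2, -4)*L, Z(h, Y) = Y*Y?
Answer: 1/14416 ≈ 6.9367e-5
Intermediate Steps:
Z(h, Y) = Y²
o(E) = 0 (o(E) = (-1 + E)*0 = 0)
f(L, K) = 16*L (f(L, K) = (-4)²*L = 16*L)
F(y) = 2*y/(515 + y) (F(y) = (2*y)/(515 + y) = 2*y/(515 + y))
1/(F(o(-12)) + f(901, -2253)) = 1/(2*0/(515 + 0) + 16*901) = 1/(2*0/515 + 14416) = 1/(2*0*(1/515) + 14416) = 1/(0 + 14416) = 1/14416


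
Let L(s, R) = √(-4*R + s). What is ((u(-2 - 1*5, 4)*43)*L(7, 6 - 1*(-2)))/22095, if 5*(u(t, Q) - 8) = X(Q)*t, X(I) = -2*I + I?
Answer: 2924*I/22095 ≈ 0.13234*I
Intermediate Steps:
X(I) = -I
u(t, Q) = 8 - Q*t/5 (u(t, Q) = 8 + ((-Q)*t)/5 = 8 + (-Q*t)/5 = 8 - Q*t/5)
L(s, R) = √(s - 4*R)
((u(-2 - 1*5, 4)*43)*L(7, 6 - 1*(-2)))/22095 = (((8 - ⅕*4*(-2 - 1*5))*43)*√(7 - 4*(6 - 1*(-2))))/22095 = (((8 - ⅕*4*(-2 - 5))*43)*√(7 - 4*(6 + 2)))*(1/22095) = (((8 - ⅕*4*(-7))*43)*√(7 - 4*8))*(1/22095) = (((8 + 28/5)*43)*√(7 - 32))*(1/22095) = (((68/5)*43)*√(-25))*(1/22095) = (2924*(5*I)/5)*(1/22095) = (2924*I)*(1/22095) = 2924*I/22095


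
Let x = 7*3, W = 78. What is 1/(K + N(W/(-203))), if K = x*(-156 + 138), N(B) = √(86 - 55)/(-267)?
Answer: -26947242/10186057445 + 267*√31/10186057445 ≈ -0.0026454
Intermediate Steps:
x = 21
N(B) = -√31/267 (N(B) = √31*(-1/267) = -√31/267)
K = -378 (K = 21*(-156 + 138) = 21*(-18) = -378)
1/(K + N(W/(-203))) = 1/(-378 - √31/267)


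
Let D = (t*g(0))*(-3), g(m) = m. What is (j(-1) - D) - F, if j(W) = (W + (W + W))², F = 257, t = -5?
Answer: -248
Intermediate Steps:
j(W) = 9*W² (j(W) = (W + 2*W)² = (3*W)² = 9*W²)
D = 0 (D = -5*0*(-3) = 0*(-3) = 0)
(j(-1) - D) - F = (9*(-1)² - 1*0) - 1*257 = (9*1 + 0) - 257 = (9 + 0) - 257 = 9 - 257 = -248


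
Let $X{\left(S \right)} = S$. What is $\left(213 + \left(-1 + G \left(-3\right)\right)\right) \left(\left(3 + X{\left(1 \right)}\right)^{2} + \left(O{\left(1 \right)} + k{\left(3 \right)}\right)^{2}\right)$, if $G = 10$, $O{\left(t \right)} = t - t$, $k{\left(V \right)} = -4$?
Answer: $5824$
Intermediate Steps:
$O{\left(t \right)} = 0$
$\left(213 + \left(-1 + G \left(-3\right)\right)\right) \left(\left(3 + X{\left(1 \right)}\right)^{2} + \left(O{\left(1 \right)} + k{\left(3 \right)}\right)^{2}\right) = \left(213 + \left(-1 + 10 \left(-3\right)\right)\right) \left(\left(3 + 1\right)^{2} + \left(0 - 4\right)^{2}\right) = \left(213 - 31\right) \left(4^{2} + \left(-4\right)^{2}\right) = \left(213 - 31\right) \left(16 + 16\right) = 182 \cdot 32 = 5824$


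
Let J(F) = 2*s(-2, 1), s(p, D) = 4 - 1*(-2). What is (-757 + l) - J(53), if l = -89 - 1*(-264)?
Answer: -594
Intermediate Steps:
l = 175 (l = -89 + 264 = 175)
s(p, D) = 6 (s(p, D) = 4 + 2 = 6)
J(F) = 12 (J(F) = 2*6 = 12)
(-757 + l) - J(53) = (-757 + 175) - 1*12 = -582 - 12 = -594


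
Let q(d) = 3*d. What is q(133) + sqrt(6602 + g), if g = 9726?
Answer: 399 + 2*sqrt(4082) ≈ 526.78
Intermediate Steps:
q(133) + sqrt(6602 + g) = 3*133 + sqrt(6602 + 9726) = 399 + sqrt(16328) = 399 + 2*sqrt(4082)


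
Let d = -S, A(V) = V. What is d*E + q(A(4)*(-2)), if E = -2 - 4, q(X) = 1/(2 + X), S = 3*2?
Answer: 215/6 ≈ 35.833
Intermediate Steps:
S = 6
d = -6 (d = -1*6 = -6)
E = -6
d*E + q(A(4)*(-2)) = -6*(-6) + 1/(2 + 4*(-2)) = 36 + 1/(2 - 8) = 36 + 1/(-6) = 36 - 1/6 = 215/6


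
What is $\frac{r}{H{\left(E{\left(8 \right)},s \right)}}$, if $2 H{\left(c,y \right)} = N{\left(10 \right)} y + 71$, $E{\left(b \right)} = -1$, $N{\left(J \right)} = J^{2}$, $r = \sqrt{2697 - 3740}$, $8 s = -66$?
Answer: $- \frac{i \sqrt{1043}}{377} \approx - 0.085665 i$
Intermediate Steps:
$s = - \frac{33}{4}$ ($s = \frac{1}{8} \left(-66\right) = - \frac{33}{4} \approx -8.25$)
$r = i \sqrt{1043}$ ($r = \sqrt{-1043} = i \sqrt{1043} \approx 32.296 i$)
$H{\left(c,y \right)} = \frac{71}{2} + 50 y$ ($H{\left(c,y \right)} = \frac{10^{2} y + 71}{2} = \frac{100 y + 71}{2} = \frac{71 + 100 y}{2} = \frac{71}{2} + 50 y$)
$\frac{r}{H{\left(E{\left(8 \right)},s \right)}} = \frac{i \sqrt{1043}}{\frac{71}{2} + 50 \left(- \frac{33}{4}\right)} = \frac{i \sqrt{1043}}{\frac{71}{2} - \frac{825}{2}} = \frac{i \sqrt{1043}}{-377} = i \sqrt{1043} \left(- \frac{1}{377}\right) = - \frac{i \sqrt{1043}}{377}$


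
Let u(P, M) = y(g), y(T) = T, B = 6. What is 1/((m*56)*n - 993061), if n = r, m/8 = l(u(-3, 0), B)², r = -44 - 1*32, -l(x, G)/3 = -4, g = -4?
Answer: -1/5895973 ≈ -1.6961e-7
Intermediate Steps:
u(P, M) = -4
l(x, G) = 12 (l(x, G) = -3*(-4) = 12)
r = -76 (r = -44 - 32 = -76)
m = 1152 (m = 8*12² = 8*144 = 1152)
n = -76
1/((m*56)*n - 993061) = 1/((1152*56)*(-76) - 993061) = 1/(64512*(-76) - 993061) = 1/(-4902912 - 993061) = 1/(-5895973) = -1/5895973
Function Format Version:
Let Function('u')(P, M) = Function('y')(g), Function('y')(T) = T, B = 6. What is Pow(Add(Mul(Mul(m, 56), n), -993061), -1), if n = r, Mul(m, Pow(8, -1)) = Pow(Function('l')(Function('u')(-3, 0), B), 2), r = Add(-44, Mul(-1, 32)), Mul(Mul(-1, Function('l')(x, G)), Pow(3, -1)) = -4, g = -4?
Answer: Rational(-1, 5895973) ≈ -1.6961e-7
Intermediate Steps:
Function('u')(P, M) = -4
Function('l')(x, G) = 12 (Function('l')(x, G) = Mul(-3, -4) = 12)
r = -76 (r = Add(-44, -32) = -76)
m = 1152 (m = Mul(8, Pow(12, 2)) = Mul(8, 144) = 1152)
n = -76
Pow(Add(Mul(Mul(m, 56), n), -993061), -1) = Pow(Add(Mul(Mul(1152, 56), -76), -993061), -1) = Pow(Add(Mul(64512, -76), -993061), -1) = Pow(Add(-4902912, -993061), -1) = Pow(-5895973, -1) = Rational(-1, 5895973)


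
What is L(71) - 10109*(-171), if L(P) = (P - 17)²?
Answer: 1731555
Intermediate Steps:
L(P) = (-17 + P)²
L(71) - 10109*(-171) = (-17 + 71)² - 10109*(-171) = 54² - 1*(-1728639) = 2916 + 1728639 = 1731555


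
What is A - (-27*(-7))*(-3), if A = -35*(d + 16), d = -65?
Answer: 2282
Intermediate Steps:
A = 1715 (A = -35*(-65 + 16) = -35*(-49) = 1715)
A - (-27*(-7))*(-3) = 1715 - (-27*(-7))*(-3) = 1715 - 189*(-3) = 1715 - 1*(-567) = 1715 + 567 = 2282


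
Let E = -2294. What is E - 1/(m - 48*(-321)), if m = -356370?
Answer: -782166827/340962 ≈ -2294.0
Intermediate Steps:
E - 1/(m - 48*(-321)) = -2294 - 1/(-356370 - 48*(-321)) = -2294 - 1/(-356370 + 15408) = -2294 - 1/(-340962) = -2294 - 1*(-1/340962) = -2294 + 1/340962 = -782166827/340962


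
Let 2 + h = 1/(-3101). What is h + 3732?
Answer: 11566729/3101 ≈ 3730.0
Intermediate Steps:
h = -6203/3101 (h = -2 + 1/(-3101) = -2 - 1/3101 = -6203/3101 ≈ -2.0003)
h + 3732 = -6203/3101 + 3732 = 11566729/3101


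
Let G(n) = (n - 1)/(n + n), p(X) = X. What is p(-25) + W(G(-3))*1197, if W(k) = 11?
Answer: 13142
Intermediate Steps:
G(n) = (-1 + n)/(2*n) (G(n) = (-1 + n)/((2*n)) = (-1 + n)*(1/(2*n)) = (-1 + n)/(2*n))
p(-25) + W(G(-3))*1197 = -25 + 11*1197 = -25 + 13167 = 13142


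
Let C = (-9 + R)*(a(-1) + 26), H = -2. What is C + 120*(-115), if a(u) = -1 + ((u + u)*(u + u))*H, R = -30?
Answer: -14463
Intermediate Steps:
a(u) = -1 - 8*u**2 (a(u) = -1 + ((u + u)*(u + u))*(-2) = -1 + ((2*u)*(2*u))*(-2) = -1 + (4*u**2)*(-2) = -1 - 8*u**2)
C = -663 (C = (-9 - 30)*((-1 - 8*(-1)**2) + 26) = -39*((-1 - 8*1) + 26) = -39*((-1 - 8) + 26) = -39*(-9 + 26) = -39*17 = -663)
C + 120*(-115) = -663 + 120*(-115) = -663 - 13800 = -14463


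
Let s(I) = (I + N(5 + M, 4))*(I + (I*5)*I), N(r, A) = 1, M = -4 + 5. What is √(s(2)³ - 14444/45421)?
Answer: 2*√148280730864403/45421 ≈ 536.19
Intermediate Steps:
M = 1
s(I) = (1 + I)*(I + 5*I²) (s(I) = (I + 1)*(I + (I*5)*I) = (1 + I)*(I + (5*I)*I) = (1 + I)*(I + 5*I²))
√(s(2)³ - 14444/45421) = √((2*(1 + 5*2² + 6*2))³ - 14444/45421) = √((2*(1 + 5*4 + 12))³ - 14444*1/45421) = √((2*(1 + 20 + 12))³ - 14444/45421) = √((2*33)³ - 14444/45421) = √(66³ - 14444/45421) = √(287496 - 14444/45421) = √(13058341372/45421) = 2*√148280730864403/45421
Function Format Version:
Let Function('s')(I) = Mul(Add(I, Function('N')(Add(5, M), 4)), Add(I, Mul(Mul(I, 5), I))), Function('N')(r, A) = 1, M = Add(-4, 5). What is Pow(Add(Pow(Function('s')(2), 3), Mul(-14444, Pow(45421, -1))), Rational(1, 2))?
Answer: Mul(Rational(2, 45421), Pow(148280730864403, Rational(1, 2))) ≈ 536.19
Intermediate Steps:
M = 1
Function('s')(I) = Mul(Add(1, I), Add(I, Mul(5, Pow(I, 2)))) (Function('s')(I) = Mul(Add(I, 1), Add(I, Mul(Mul(I, 5), I))) = Mul(Add(1, I), Add(I, Mul(Mul(5, I), I))) = Mul(Add(1, I), Add(I, Mul(5, Pow(I, 2)))))
Pow(Add(Pow(Function('s')(2), 3), Mul(-14444, Pow(45421, -1))), Rational(1, 2)) = Pow(Add(Pow(Mul(2, Add(1, Mul(5, Pow(2, 2)), Mul(6, 2))), 3), Mul(-14444, Pow(45421, -1))), Rational(1, 2)) = Pow(Add(Pow(Mul(2, Add(1, Mul(5, 4), 12)), 3), Mul(-14444, Rational(1, 45421))), Rational(1, 2)) = Pow(Add(Pow(Mul(2, Add(1, 20, 12)), 3), Rational(-14444, 45421)), Rational(1, 2)) = Pow(Add(Pow(Mul(2, 33), 3), Rational(-14444, 45421)), Rational(1, 2)) = Pow(Add(Pow(66, 3), Rational(-14444, 45421)), Rational(1, 2)) = Pow(Add(287496, Rational(-14444, 45421)), Rational(1, 2)) = Pow(Rational(13058341372, 45421), Rational(1, 2)) = Mul(Rational(2, 45421), Pow(148280730864403, Rational(1, 2)))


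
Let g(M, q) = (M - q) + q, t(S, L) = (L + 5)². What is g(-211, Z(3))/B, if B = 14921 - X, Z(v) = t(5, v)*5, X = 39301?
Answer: 211/24380 ≈ 0.0086546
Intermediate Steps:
t(S, L) = (5 + L)²
Z(v) = 5*(5 + v)² (Z(v) = (5 + v)²*5 = 5*(5 + v)²)
B = -24380 (B = 14921 - 1*39301 = 14921 - 39301 = -24380)
g(M, q) = M
g(-211, Z(3))/B = -211/(-24380) = -211*(-1/24380) = 211/24380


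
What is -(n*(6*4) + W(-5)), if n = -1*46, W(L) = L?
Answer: 1109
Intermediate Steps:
n = -46
-(n*(6*4) + W(-5)) = -(-276*4 - 5) = -(-46*24 - 5) = -(-1104 - 5) = -1*(-1109) = 1109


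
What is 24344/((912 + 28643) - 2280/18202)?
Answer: 11660776/14156785 ≈ 0.82369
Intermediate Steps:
24344/((912 + 28643) - 2280/18202) = 24344/(29555 - 2280*1/18202) = 24344/(29555 - 60/479) = 24344/(14156785/479) = 24344*(479/14156785) = 11660776/14156785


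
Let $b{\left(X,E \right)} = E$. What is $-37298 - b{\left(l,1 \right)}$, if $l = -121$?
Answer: $-37299$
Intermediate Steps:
$-37298 - b{\left(l,1 \right)} = -37298 - 1 = -37299$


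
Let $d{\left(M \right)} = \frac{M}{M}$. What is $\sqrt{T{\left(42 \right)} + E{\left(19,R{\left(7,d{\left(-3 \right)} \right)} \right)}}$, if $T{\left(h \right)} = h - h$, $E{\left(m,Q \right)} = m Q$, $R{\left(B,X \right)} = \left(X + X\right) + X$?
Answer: $\sqrt{57} \approx 7.5498$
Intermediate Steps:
$d{\left(M \right)} = 1$
$R{\left(B,X \right)} = 3 X$ ($R{\left(B,X \right)} = 2 X + X = 3 X$)
$E{\left(m,Q \right)} = Q m$
$T{\left(h \right)} = 0$
$\sqrt{T{\left(42 \right)} + E{\left(19,R{\left(7,d{\left(-3 \right)} \right)} \right)}} = \sqrt{0 + 3 \cdot 1 \cdot 19} = \sqrt{0 + 3 \cdot 19} = \sqrt{0 + 57} = \sqrt{57}$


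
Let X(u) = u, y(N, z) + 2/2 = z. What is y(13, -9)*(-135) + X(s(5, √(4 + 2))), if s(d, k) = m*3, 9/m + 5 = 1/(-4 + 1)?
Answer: 21519/16 ≈ 1344.9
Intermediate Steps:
y(N, z) = -1 + z
m = -27/16 (m = 9/(-5 + 1/(-4 + 1)) = 9/(-5 + 1/(-3)) = 9/(-5 - ⅓) = 9/(-16/3) = 9*(-3/16) = -27/16 ≈ -1.6875)
s(d, k) = -81/16 (s(d, k) = -27/16*3 = -81/16)
y(13, -9)*(-135) + X(s(5, √(4 + 2))) = (-1 - 9)*(-135) - 81/16 = -10*(-135) - 81/16 = 1350 - 81/16 = 21519/16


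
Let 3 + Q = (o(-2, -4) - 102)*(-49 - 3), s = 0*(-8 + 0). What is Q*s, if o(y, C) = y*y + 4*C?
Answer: 0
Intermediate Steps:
o(y, C) = y**2 + 4*C
s = 0 (s = 0*(-8) = 0)
Q = 5925 (Q = -3 + (((-2)**2 + 4*(-4)) - 102)*(-49 - 3) = -3 + ((4 - 16) - 102)*(-52) = -3 + (-12 - 102)*(-52) = -3 - 114*(-52) = -3 + 5928 = 5925)
Q*s = 5925*0 = 0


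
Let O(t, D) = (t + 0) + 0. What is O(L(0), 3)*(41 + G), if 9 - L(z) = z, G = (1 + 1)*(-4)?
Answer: 297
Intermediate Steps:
G = -8 (G = 2*(-4) = -8)
L(z) = 9 - z
O(t, D) = t (O(t, D) = t + 0 = t)
O(L(0), 3)*(41 + G) = (9 - 1*0)*(41 - 8) = (9 + 0)*33 = 9*33 = 297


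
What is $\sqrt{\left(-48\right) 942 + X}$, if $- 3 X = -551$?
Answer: $\frac{i \sqrt{405291}}{3} \approx 212.21 i$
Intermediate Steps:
$X = \frac{551}{3}$ ($X = \left(- \frac{1}{3}\right) \left(-551\right) = \frac{551}{3} \approx 183.67$)
$\sqrt{\left(-48\right) 942 + X} = \sqrt{\left(-48\right) 942 + \frac{551}{3}} = \sqrt{-45216 + \frac{551}{3}} = \sqrt{- \frac{135097}{3}} = \frac{i \sqrt{405291}}{3}$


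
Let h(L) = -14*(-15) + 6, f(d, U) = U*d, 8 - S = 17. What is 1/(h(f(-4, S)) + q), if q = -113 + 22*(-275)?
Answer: -1/5947 ≈ -0.00016815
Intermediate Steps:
S = -9 (S = 8 - 1*17 = 8 - 17 = -9)
q = -6163 (q = -113 - 6050 = -6163)
h(L) = 216 (h(L) = 210 + 6 = 216)
1/(h(f(-4, S)) + q) = 1/(216 - 6163) = 1/(-5947) = -1/5947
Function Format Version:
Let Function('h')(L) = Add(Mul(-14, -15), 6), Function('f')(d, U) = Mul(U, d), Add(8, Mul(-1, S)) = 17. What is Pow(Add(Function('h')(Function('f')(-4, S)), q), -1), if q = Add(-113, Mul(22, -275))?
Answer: Rational(-1, 5947) ≈ -0.00016815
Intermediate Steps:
S = -9 (S = Add(8, Mul(-1, 17)) = Add(8, -17) = -9)
q = -6163 (q = Add(-113, -6050) = -6163)
Function('h')(L) = 216 (Function('h')(L) = Add(210, 6) = 216)
Pow(Add(Function('h')(Function('f')(-4, S)), q), -1) = Pow(Add(216, -6163), -1) = Pow(-5947, -1) = Rational(-1, 5947)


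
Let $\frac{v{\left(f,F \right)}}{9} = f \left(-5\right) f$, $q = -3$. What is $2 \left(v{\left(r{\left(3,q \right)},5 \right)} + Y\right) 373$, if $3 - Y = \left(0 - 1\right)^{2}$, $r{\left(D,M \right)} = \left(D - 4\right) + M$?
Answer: $-535628$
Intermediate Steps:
$r{\left(D,M \right)} = -4 + D + M$ ($r{\left(D,M \right)} = \left(-4 + D\right) + M = -4 + D + M$)
$v{\left(f,F \right)} = - 45 f^{2}$ ($v{\left(f,F \right)} = 9 f \left(-5\right) f = 9 - 5 f f = 9 \left(- 5 f^{2}\right) = - 45 f^{2}$)
$Y = 2$ ($Y = 3 - \left(0 - 1\right)^{2} = 3 - \left(-1\right)^{2} = 3 - 1 = 2$)
$2 \left(v{\left(r{\left(3,q \right)},5 \right)} + Y\right) 373 = 2 \left(- 45 \left(-4 + 3 - 3\right)^{2} + 2\right) 373 = 2 \left(- 45 \left(-4\right)^{2} + 2\right) 373 = 2 \left(\left(-45\right) 16 + 2\right) 373 = 2 \left(-720 + 2\right) 373 = 2 \left(-718\right) 373 = \left(-1436\right) 373 = -535628$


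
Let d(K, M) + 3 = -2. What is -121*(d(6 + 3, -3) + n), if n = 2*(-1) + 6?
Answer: 121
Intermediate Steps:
d(K, M) = -5 (d(K, M) = -3 - 2 = -5)
n = 4 (n = -2 + 6 = 4)
-121*(d(6 + 3, -3) + n) = -121*(-5 + 4) = -121*(-1) = 121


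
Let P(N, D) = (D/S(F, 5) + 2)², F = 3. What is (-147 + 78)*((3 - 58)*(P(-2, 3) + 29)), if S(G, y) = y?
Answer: 678546/5 ≈ 1.3571e+5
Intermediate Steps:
P(N, D) = (2 + D/5)² (P(N, D) = (D/5 + 2)² = (2 + D/5)²)
(-147 + 78)*((3 - 58)*(P(-2, 3) + 29)) = (-147 + 78)*((3 - 58)*((10 + 3)²/25 + 29)) = -(-3795)*((1/25)*13² + 29) = -(-3795)*((1/25)*169 + 29) = -(-3795)*(169/25 + 29) = -(-3795)*894/25 = -69*(-9834/5) = 678546/5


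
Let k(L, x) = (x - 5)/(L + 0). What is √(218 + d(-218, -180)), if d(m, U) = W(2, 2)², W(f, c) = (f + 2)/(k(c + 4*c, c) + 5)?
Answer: √483162/47 ≈ 14.789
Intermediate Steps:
k(L, x) = (-5 + x)/L
W(f, c) = (2 + f)/(5 + (-5 + c)/(5*c)) (W(f, c) = (f + 2)/((-5 + c)/(c + 4*c) + 5) = (2 + f)/((-5 + c)/((5*c)) + 5) = (2 + f)/((1/(5*c))*(-5 + c) + 5) = (2 + f)/((-5 + c)/(5*c) + 5) = (2 + f)/(5 + (-5 + c)/(5*c)))
d(m, U) = 1600/2209 (d(m, U) = (5*2*(2 + 2)/(-5 + 26*2))² = (5*2*4/(-5 + 52))² = (5*2*4/47)² = (5*2*(1/47)*4)² = (40/47)² = 1600/2209)
√(218 + d(-218, -180)) = √(218 + 1600/2209) = √(483162/2209) = √483162/47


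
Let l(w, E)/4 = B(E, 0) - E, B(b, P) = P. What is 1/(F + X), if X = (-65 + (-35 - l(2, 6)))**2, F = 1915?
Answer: 1/7691 ≈ 0.00013002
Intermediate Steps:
l(w, E) = -4*E (l(w, E) = 4*(0 - E) = 4*(-E) = -4*E)
X = 5776 (X = (-65 + (-35 - (-4)*6))**2 = (-65 + (-35 - 1*(-24)))**2 = (-65 + (-35 + 24))**2 = (-65 - 11)**2 = (-76)**2 = 5776)
1/(F + X) = 1/(1915 + 5776) = 1/7691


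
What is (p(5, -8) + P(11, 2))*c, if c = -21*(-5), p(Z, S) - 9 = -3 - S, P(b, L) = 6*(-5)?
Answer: -1680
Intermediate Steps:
P(b, L) = -30
p(Z, S) = 6 - S (p(Z, S) = 9 + (-3 - S) = 6 - S)
c = 105
(p(5, -8) + P(11, 2))*c = ((6 - 1*(-8)) - 30)*105 = ((6 + 8) - 30)*105 = (14 - 30)*105 = -16*105 = -1680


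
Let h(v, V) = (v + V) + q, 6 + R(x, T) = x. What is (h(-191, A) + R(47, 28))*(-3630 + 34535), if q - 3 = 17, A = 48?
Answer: -2534210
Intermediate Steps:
q = 20 (q = 3 + 17 = 20)
R(x, T) = -6 + x
h(v, V) = 20 + V + v (h(v, V) = (v + V) + 20 = (V + v) + 20 = 20 + V + v)
(h(-191, A) + R(47, 28))*(-3630 + 34535) = ((20 + 48 - 191) + (-6 + 47))*(-3630 + 34535) = (-123 + 41)*30905 = -82*30905 = -2534210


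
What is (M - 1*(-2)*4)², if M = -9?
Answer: 1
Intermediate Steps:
(M - 1*(-2)*4)² = (-9 - 1*(-2)*4)² = (-9 + 2*4)² = (-9 + 8)² = (-1)² = 1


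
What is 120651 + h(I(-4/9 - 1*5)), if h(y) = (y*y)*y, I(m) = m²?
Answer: 77960175292/531441 ≈ 1.4670e+5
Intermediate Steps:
h(y) = y³ (h(y) = y²*y = y³)
120651 + h(I(-4/9 - 1*5)) = 120651 + ((-4/9 - 1*5)²)³ = 120651 + ((-4*⅑ - 5)²)³ = 120651 + ((-4/9 - 5)²)³ = 120651 + ((-49/9)²)³ = 120651 + (2401/81)³ = 120651 + 13841287201/531441 = 77960175292/531441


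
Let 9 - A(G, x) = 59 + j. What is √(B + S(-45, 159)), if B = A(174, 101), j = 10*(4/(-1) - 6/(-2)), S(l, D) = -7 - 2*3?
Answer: I*√53 ≈ 7.2801*I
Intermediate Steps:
S(l, D) = -13 (S(l, D) = -7 - 6 = -13)
j = -10 (j = 10*(4*(-1) - 6*(-½)) = 10*(-4 + 3) = 10*(-1) = -10)
A(G, x) = -40 (A(G, x) = 9 - (59 - 10) = 9 - 1*49 = 9 - 49 = -40)
B = -40
√(B + S(-45, 159)) = √(-40 - 13) = √(-53) = I*√53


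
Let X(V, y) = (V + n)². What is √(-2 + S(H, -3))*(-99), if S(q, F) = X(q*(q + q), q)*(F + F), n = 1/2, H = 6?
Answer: -99*I*√126158/2 ≈ -17582.0*I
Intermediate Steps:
n = ½ ≈ 0.50000
X(V, y) = (½ + V)² (X(V, y) = (V + ½)² = (½ + V)²)
S(q, F) = F*(1 + 4*q²)²/2 (S(q, F) = ((1 + 2*(q*(q + q)))²/4)*(F + F) = ((1 + 2*(q*(2*q)))²/4)*(2*F) = ((1 + 2*(2*q²))²/4)*(2*F) = ((1 + 4*q²)²/4)*(2*F) = F*(1 + 4*q²)²/2)
√(-2 + S(H, -3))*(-99) = √(-2 + (½)*(-3)*(1 + 4*6²)²)*(-99) = √(-2 + (½)*(-3)*(1 + 4*36)²)*(-99) = √(-2 + (½)*(-3)*(1 + 144)²)*(-99) = √(-2 + (½)*(-3)*145²)*(-99) = √(-2 + (½)*(-3)*21025)*(-99) = √(-2 - 63075/2)*(-99) = √(-63079/2)*(-99) = (I*√126158/2)*(-99) = -99*I*√126158/2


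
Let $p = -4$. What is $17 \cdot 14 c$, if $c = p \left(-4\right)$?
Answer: $3808$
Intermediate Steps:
$c = 16$ ($c = \left(-4\right) \left(-4\right) = 16$)
$17 \cdot 14 c = 17 \cdot 14 \cdot 16 = 238 \cdot 16 = 3808$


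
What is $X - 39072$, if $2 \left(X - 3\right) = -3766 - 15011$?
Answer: $- \frac{96915}{2} \approx -48458.0$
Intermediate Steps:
$X = - \frac{18771}{2}$ ($X = 3 + \frac{-3766 - 15011}{2} = 3 + \frac{1}{2} \left(-18777\right) = 3 - \frac{18777}{2} = - \frac{18771}{2} \approx -9385.5$)
$X - 39072 = - \frac{18771}{2} - 39072 = - \frac{96915}{2}$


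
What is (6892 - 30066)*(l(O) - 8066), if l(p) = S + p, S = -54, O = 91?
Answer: 186064046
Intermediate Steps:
l(p) = -54 + p
(6892 - 30066)*(l(O) - 8066) = (6892 - 30066)*((-54 + 91) - 8066) = -23174*(37 - 8066) = -23174*(-8029) = 186064046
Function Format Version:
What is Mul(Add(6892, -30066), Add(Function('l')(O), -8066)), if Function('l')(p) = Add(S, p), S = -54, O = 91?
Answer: 186064046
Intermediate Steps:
Function('l')(p) = Add(-54, p)
Mul(Add(6892, -30066), Add(Function('l')(O), -8066)) = Mul(Add(6892, -30066), Add(Add(-54, 91), -8066)) = Mul(-23174, Add(37, -8066)) = Mul(-23174, -8029) = 186064046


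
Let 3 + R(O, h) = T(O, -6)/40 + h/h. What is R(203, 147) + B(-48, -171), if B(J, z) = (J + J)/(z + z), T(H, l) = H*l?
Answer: -36673/1140 ≈ -32.169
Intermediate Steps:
B(J, z) = J/z (B(J, z) = (2*J)/((2*z)) = (2*J)*(1/(2*z)) = J/z)
R(O, h) = -2 - 3*O/20 (R(O, h) = -3 + ((O*(-6))/40 + h/h) = -3 + (-6*O*(1/40) + 1) = -3 + (-3*O/20 + 1) = -3 + (1 - 3*O/20) = -2 - 3*O/20)
R(203, 147) + B(-48, -171) = (-2 - 3/20*203) - 48/(-171) = (-2 - 609/20) - 48*(-1/171) = -649/20 + 16/57 = -36673/1140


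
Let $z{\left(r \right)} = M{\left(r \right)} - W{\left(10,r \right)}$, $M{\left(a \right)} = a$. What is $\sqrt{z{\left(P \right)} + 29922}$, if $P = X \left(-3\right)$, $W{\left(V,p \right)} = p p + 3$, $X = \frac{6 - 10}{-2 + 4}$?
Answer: $27 \sqrt{41} \approx 172.88$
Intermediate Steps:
$X = -2$ ($X = - \frac{4}{2} = \left(-4\right) \frac{1}{2} = -2$)
$W{\left(V,p \right)} = 3 + p^{2}$ ($W{\left(V,p \right)} = p^{2} + 3 = 3 + p^{2}$)
$P = 6$ ($P = \left(-2\right) \left(-3\right) = 6$)
$z{\left(r \right)} = -3 + r - r^{2}$ ($z{\left(r \right)} = r - \left(3 + r^{2}\right) = -3 + r - r^{2}$)
$\sqrt{z{\left(P \right)} + 29922} = \sqrt{\left(-3 + 6 - 6^{2}\right) + 29922} = \sqrt{\left(-3 + 6 - 36\right) + 29922} = \sqrt{-33 + 29922} = \sqrt{29889} = 27 \sqrt{41}$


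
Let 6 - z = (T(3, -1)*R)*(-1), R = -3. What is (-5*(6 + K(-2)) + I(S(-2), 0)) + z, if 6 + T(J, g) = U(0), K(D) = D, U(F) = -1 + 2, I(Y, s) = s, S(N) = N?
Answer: 1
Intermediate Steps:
U(F) = 1
T(J, g) = -5 (T(J, g) = -6 + 1 = -5)
z = 21 (z = 6 - (-5*(-3))*(-1) = 6 - 15*(-1) = 6 - 1*(-15) = 6 + 15 = 21)
(-5*(6 + K(-2)) + I(S(-2), 0)) + z = (-5*(6 - 2) + 0) + 21 = (-5*4 + 0) + 21 = (-20 + 0) + 21 = -20 + 21 = 1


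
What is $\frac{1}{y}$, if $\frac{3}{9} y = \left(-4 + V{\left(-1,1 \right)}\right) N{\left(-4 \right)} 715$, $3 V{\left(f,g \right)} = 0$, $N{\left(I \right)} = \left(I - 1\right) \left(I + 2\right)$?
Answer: $- \frac{1}{85800} \approx -1.1655 \cdot 10^{-5}$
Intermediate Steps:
$N{\left(I \right)} = \left(-1 + I\right) \left(2 + I\right)$
$V{\left(f,g \right)} = 0$ ($V{\left(f,g \right)} = \frac{1}{3} \cdot 0 = 0$)
$y = -85800$ ($y = 3 \left(-4 + 0\right) \left(-2 - 4 + \left(-4\right)^{2}\right) 715 = 3 - 4 \left(-2 - 4 + 16\right) 715 = 3 \left(-4\right) 10 \cdot 715 = 3 \left(\left(-40\right) 715\right) = 3 \left(-28600\right) = -85800$)
$\frac{1}{y} = \frac{1}{-85800} = - \frac{1}{85800}$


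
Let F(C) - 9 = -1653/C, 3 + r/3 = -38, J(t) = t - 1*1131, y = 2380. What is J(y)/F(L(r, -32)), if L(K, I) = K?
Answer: 51209/920 ≈ 55.662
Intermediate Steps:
J(t) = -1131 + t (J(t) = t - 1131 = -1131 + t)
r = -123 (r = -9 + 3*(-38) = -9 - 114 = -123)
F(C) = 9 - 1653/C
J(y)/F(L(r, -32)) = (-1131 + 2380)/(9 - 1653/(-123)) = 1249/(9 - 1653*(-1/123)) = 1249/(9 + 551/41) = 1249/(920/41) = 1249*(41/920) = 51209/920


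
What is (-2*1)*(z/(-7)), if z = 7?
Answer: 2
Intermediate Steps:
(-2*1)*(z/(-7)) = (-2*1)*(7/(-7)) = -14*(-1)/7 = -2*(-1) = 2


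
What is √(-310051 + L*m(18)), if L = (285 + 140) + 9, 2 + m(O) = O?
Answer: I*√303107 ≈ 550.55*I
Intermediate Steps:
m(O) = -2 + O
L = 434 (L = 425 + 9 = 434)
√(-310051 + L*m(18)) = √(-310051 + 434*(-2 + 18)) = √(-310051 + 434*16) = √(-310051 + 6944) = √(-303107) = I*√303107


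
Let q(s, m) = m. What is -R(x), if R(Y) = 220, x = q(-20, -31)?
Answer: -220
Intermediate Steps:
x = -31
-R(x) = -1*220 = -220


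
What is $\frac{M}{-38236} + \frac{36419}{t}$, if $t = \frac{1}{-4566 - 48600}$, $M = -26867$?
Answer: $- \frac{74034552627877}{38236} \approx -1.9363 \cdot 10^{9}$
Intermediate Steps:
$t = - \frac{1}{53166}$ ($t = \frac{1}{-53166} = - \frac{1}{53166} \approx -1.8809 \cdot 10^{-5}$)
$\frac{M}{-38236} + \frac{36419}{t} = - \frac{26867}{-38236} + \frac{36419}{- \frac{1}{53166}} = \left(-26867\right) \left(- \frac{1}{38236}\right) + 36419 \left(-53166\right) = \frac{26867}{38236} - 1936252554 = - \frac{74034552627877}{38236}$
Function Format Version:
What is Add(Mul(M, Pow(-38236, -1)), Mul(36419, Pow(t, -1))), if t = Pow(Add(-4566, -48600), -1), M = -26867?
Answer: Rational(-74034552627877, 38236) ≈ -1.9363e+9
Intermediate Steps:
t = Rational(-1, 53166) (t = Pow(-53166, -1) = Rational(-1, 53166) ≈ -1.8809e-5)
Add(Mul(M, Pow(-38236, -1)), Mul(36419, Pow(t, -1))) = Add(Mul(-26867, Pow(-38236, -1)), Mul(36419, Pow(Rational(-1, 53166), -1))) = Add(Mul(-26867, Rational(-1, 38236)), Mul(36419, -53166)) = Add(Rational(26867, 38236), -1936252554) = Rational(-74034552627877, 38236)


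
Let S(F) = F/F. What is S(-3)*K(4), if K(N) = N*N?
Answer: 16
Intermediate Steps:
K(N) = N²
S(F) = 1
S(-3)*K(4) = 1*4² = 1*16 = 16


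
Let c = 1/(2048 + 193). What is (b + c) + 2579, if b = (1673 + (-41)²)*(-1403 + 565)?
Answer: -6292891592/2241 ≈ -2.8081e+6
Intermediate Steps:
c = 1/2241 ≈ 0.00044623
b = -2810652 (b = (1673 + 1681)*(-838) = 3354*(-838) = -2810652)
(b + c) + 2579 = (-2810652 + 1/2241) + 2579 = -6298671131/2241 + 2579 = -6292891592/2241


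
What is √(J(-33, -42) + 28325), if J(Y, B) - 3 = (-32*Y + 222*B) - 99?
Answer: √19961 ≈ 141.28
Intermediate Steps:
J(Y, B) = -96 - 32*Y + 222*B (J(Y, B) = 3 + ((-32*Y + 222*B) - 99) = 3 + (-99 - 32*Y + 222*B) = -96 - 32*Y + 222*B)
√(J(-33, -42) + 28325) = √((-96 - 32*(-33) + 222*(-42)) + 28325) = √((-96 + 1056 - 9324) + 28325) = √(-8364 + 28325) = √19961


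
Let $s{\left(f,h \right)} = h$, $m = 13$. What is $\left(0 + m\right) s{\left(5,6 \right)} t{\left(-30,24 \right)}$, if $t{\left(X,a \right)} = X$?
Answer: $-2340$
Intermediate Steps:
$\left(0 + m\right) s{\left(5,6 \right)} t{\left(-30,24 \right)} = \left(0 + 13\right) 6 \left(-30\right) = 13 \cdot 6 \left(-30\right) = 78 \left(-30\right) = -2340$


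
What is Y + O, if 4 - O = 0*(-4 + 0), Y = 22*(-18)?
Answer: -392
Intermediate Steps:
Y = -396
O = 4 (O = 4 - 0*(-4 + 0) = 4 - 0*(-4) = 4 - 1*0 = 4 + 0 = 4)
Y + O = -396 + 4 = -392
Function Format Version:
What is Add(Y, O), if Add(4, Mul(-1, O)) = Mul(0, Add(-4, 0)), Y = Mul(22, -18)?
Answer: -392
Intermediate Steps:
Y = -396
O = 4 (O = Add(4, Mul(-1, Mul(0, Add(-4, 0)))) = Add(4, Mul(-1, Mul(0, -4))) = Add(4, Mul(-1, 0)) = Add(4, 0) = 4)
Add(Y, O) = Add(-396, 4) = -392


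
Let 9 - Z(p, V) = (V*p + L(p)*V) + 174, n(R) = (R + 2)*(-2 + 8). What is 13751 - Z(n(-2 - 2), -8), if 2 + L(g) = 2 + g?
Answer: 14108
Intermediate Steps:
L(g) = g (L(g) = -2 + (2 + g) = g)
n(R) = 12 + 6*R (n(R) = (2 + R)*6 = 12 + 6*R)
Z(p, V) = -165 - 2*V*p (Z(p, V) = 9 - ((V*p + p*V) + 174) = 9 - ((V*p + V*p) + 174) = 9 - (2*V*p + 174) = 9 - (174 + 2*V*p) = 9 + (-174 - 2*V*p) = -165 - 2*V*p)
13751 - Z(n(-2 - 2), -8) = 13751 - (-165 - 2*(-8)*(12 + 6*(-2 - 2))) = 13751 - (-165 - 2*(-8)*(12 + 6*(-4))) = 13751 - (-165 - 2*(-8)*(12 - 24)) = 13751 - (-165 - 2*(-8)*(-12)) = 13751 - (-165 - 192) = 13751 - 1*(-357) = 13751 + 357 = 14108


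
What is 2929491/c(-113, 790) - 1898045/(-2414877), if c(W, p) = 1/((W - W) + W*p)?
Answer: -631528156263278845/2414877 ≈ -2.6152e+11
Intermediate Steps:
c(W, p) = 1/(W*p) (c(W, p) = 1/(0 + W*p) = 1/(W*p))
2929491/c(-113, 790) - 1898045/(-2414877) = 2929491/((1/(-113*790))) - 1898045/(-2414877) = 2929491/((-1/113*1/790)) - 1898045*(-1/2414877) = 2929491/(-1/89270) + 1898045/2414877 = 2929491*(-89270) + 1898045/2414877 = -261515661570 + 1898045/2414877 = -631528156263278845/2414877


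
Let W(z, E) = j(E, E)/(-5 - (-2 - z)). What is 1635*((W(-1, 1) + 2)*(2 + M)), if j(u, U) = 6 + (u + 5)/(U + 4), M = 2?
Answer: 1308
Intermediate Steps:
j(u, U) = 6 + (5 + u)/(4 + U)
W(z, E) = (29 + 7*E)/((-3 + z)*(4 + E)) (W(z, E) = ((29 + E + 6*E)/(4 + E))/(-5 - (-2 - z)) = ((29 + 7*E)/(4 + E))/(-5 + (2 + z)) = ((29 + 7*E)/(4 + E))/(-3 + z) = (29 + 7*E)/((-3 + z)*(4 + E)))
1635*((W(-1, 1) + 2)*(2 + M)) = 1635*(((29 + 7*1)/((-3 - 1)*(4 + 1)) + 2)*(2 + 2)) = 1635*(((29 + 7)/(-4*5) + 2)*4) = 1635*((-¼*⅕*36 + 2)*4) = 1635*((-9/5 + 2)*4) = 1635*((⅕)*4) = 1635*(⅘) = 1308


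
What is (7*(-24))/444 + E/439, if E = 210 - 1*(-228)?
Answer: 10060/16243 ≈ 0.61934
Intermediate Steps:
E = 438 (E = 210 + 228 = 438)
(7*(-24))/444 + E/439 = (7*(-24))/444 + 438/439 = -168*1/444 + 438*(1/439) = -14/37 + 438/439 = 10060/16243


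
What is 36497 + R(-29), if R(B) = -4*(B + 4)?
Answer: 36597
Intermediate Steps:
R(B) = -16 - 4*B (R(B) = -4*(4 + B) = -16 - 4*B)
36497 + R(-29) = 36497 + (-16 - 4*(-29)) = 36497 + (-16 + 116) = 36497 + 100 = 36597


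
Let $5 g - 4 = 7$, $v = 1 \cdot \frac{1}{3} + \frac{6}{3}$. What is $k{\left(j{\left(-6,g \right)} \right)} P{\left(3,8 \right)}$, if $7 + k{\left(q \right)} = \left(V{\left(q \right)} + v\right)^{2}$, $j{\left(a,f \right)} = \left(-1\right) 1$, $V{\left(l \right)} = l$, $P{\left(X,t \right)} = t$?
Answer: $- \frac{376}{9} \approx -41.778$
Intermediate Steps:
$v = \frac{7}{3}$ ($v = 1 \cdot \frac{1}{3} + 6 \cdot \frac{1}{3} = \frac{1}{3} + 2 = \frac{7}{3} \approx 2.3333$)
$g = \frac{11}{5}$ ($g = \frac{4}{5} + \frac{1}{5} \cdot 7 = \frac{4}{5} + \frac{7}{5} = \frac{11}{5} \approx 2.2$)
$j{\left(a,f \right)} = -1$
$k{\left(q \right)} = -7 + \left(\frac{7}{3} + q\right)^{2}$ ($k{\left(q \right)} = -7 + \left(q + \frac{7}{3}\right)^{2} = -7 + \left(\frac{7}{3} + q\right)^{2}$)
$k{\left(j{\left(-6,g \right)} \right)} P{\left(3,8 \right)} = \left(-7 + \frac{\left(7 + 3 \left(-1\right)\right)^{2}}{9}\right) 8 = \left(-7 + \frac{\left(7 - 3\right)^{2}}{9}\right) 8 = \left(-7 + \frac{4^{2}}{9}\right) 8 = \left(-7 + \frac{1}{9} \cdot 16\right) 8 = \left(-7 + \frac{16}{9}\right) 8 = \left(- \frac{47}{9}\right) 8 = - \frac{376}{9}$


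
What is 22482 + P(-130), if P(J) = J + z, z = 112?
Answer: 22464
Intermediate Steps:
P(J) = 112 + J (P(J) = J + 112 = 112 + J)
22482 + P(-130) = 22482 + (112 - 130) = 22482 - 18 = 22464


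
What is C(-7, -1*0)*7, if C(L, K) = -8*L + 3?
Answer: 413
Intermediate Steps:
C(L, K) = 3 - 8*L
C(-7, -1*0)*7 = (3 - 8*(-7))*7 = (3 + 56)*7 = 59*7 = 413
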